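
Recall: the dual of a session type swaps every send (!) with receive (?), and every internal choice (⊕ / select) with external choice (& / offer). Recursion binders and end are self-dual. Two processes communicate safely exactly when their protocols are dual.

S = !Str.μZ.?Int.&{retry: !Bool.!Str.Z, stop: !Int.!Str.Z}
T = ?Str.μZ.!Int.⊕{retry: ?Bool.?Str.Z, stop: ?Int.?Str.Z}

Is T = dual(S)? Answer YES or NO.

YES

!Str | ?Str  ✓
  μZ | μZ  ✓ (μ self-dual)
    ?Int | !Int  ✓
      &{retry,stop} | ⊕{retry,stop}  ✓ same labels
        [retry]
          !Bool | ?Bool  ✓
            !Str | ?Str  ✓
              Z | Z  ✓
        [stop]
          !Int | ?Int  ✓
            !Str | ?Str  ✓
              Z | Z  ✓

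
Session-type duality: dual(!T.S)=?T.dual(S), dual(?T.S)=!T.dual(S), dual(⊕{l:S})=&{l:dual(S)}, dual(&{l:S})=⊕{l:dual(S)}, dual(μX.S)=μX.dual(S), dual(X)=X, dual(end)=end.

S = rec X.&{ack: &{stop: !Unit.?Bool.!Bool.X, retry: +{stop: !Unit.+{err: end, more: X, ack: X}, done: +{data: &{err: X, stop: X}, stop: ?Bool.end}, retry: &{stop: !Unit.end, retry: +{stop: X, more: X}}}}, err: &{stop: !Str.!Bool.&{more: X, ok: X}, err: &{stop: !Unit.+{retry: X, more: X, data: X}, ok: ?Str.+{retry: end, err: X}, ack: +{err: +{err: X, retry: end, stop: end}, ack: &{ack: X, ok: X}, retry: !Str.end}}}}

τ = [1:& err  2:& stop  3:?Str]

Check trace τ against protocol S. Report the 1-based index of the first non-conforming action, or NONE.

step 1: & err  ok  residual = &{stop: !Str.!Bool.&{more: rec X.…, ok: rec X.…}, err: &{stop: !Unit.+{retry: rec X.…, more: rec X.…, data: rec X.…}, ok: ?Str.+{retry: end, err: rec X.…}, ack: +{err: +{err: rec X.…, retry: end, stop: end}, ack: &{ack: rec X.…, ok: rec X.…}, retry: !Str.end}}}
step 2: & stop  ok  residual = !Str.!Bool.&{more: rec X.…, ok: rec X.…}
step 3: got ?Str, protocol expects !Str  ✗

3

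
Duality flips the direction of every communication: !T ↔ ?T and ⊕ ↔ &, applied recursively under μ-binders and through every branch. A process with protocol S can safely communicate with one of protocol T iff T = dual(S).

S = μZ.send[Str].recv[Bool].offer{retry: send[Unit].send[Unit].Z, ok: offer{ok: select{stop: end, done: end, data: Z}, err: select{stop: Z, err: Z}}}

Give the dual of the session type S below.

μZ.recv[Str].send[Bool].select{retry: recv[Unit].recv[Unit].Z, ok: select{ok: offer{stop: end, done: end, data: Z}, err: offer{stop: Z, err: Z}}}

μZ ↦ μZ  (rec unchanged)
  send[Str] ↦ recv[Str]
    recv[Bool] ↦ send[Bool]
      offer{retry,ok} ↦ select{retry,ok}  (external→internal)
        • retry:
          send[Unit] ↦ recv[Unit]
            send[Unit] ↦ recv[Unit]
              Z ↦ Z
        • ok:
          offer{ok,err} ↦ select{ok,err}  (external→internal)
            • ok:
              select{stop,done,data} ↦ offer{stop,done,data}  (select→offer)
                • stop:
                  end ↦ end
                • done:
                  end ↦ end
                • data:
                  Z ↦ Z
            • err:
              select{stop,err} ↦ offer{stop,err}  (select→offer)
                • stop:
                  Z ↦ Z
                • err:
                  Z ↦ Z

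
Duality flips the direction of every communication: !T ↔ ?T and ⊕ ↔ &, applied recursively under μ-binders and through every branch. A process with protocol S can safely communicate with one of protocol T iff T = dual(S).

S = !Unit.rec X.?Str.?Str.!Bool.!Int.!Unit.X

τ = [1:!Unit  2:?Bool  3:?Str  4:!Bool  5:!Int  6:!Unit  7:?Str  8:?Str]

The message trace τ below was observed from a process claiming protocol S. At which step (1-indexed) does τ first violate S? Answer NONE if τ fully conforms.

2

@1 !Unit  ✓  state: rec X.…
@2 got ?Bool, protocol expects ?Str  ✗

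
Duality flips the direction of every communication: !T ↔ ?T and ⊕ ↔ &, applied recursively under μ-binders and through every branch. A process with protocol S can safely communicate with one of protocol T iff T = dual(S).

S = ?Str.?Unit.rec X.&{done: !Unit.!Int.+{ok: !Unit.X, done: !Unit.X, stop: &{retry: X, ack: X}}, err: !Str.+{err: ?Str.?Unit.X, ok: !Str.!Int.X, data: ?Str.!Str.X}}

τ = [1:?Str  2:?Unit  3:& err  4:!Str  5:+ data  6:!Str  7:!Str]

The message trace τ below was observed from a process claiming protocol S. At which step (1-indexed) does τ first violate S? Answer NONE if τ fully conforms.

6

step 1: ?Str  ✓  state: ?Unit.rec X.…
step 2: ?Unit  ✓  state: rec X.…
step 3: & err  ✓  state: !Str.+{err: ?Str.?Unit.rec X.…, ok: !Str.!Int.rec X.…, data: ?Str.!Str.rec X.…}
step 4: !Str  ✓  state: +{err: ?Str.?Unit.rec X.…, ok: !Str.!Int.rec X.…, data: ?Str.!Str.rec X.…}
step 5: + data  ✓  state: ?Str.!Str.rec X.…
step 6: got !Str, protocol expects ?Str  ✗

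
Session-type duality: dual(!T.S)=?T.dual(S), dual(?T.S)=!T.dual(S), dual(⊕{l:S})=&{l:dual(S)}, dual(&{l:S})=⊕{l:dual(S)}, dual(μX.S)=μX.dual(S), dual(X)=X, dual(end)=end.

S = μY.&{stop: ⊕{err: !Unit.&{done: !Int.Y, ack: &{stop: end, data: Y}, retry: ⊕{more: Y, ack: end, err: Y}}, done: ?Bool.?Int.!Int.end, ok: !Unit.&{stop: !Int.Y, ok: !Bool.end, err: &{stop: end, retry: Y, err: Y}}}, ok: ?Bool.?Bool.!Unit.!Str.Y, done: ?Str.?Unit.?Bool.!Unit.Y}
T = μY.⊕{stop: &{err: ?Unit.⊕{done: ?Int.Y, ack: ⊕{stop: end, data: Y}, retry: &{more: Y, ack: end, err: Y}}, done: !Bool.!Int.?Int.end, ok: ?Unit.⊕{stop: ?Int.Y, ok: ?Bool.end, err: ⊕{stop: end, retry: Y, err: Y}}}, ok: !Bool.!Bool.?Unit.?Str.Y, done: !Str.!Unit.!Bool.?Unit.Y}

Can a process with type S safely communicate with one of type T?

YES

μY vs μY  ok (μ self-dual)
  &{stop,ok,done} vs ⊕{stop,ok,done}  ok labels match
    [stop]
      ⊕{err,done,ok} vs &{err,done,ok}  ok labels match
        [err]
          !Unit vs ?Unit  ok
            &{done,ack,retry} vs ⊕{done,ack,retry}  ok labels match
              [done]
                !Int vs ?Int  ok
                  Y vs Y  ok
              [ack]
                &{stop,data} vs ⊕{stop,data}  ok labels match
                  [stop]
                    end vs end  ok
                  [data]
                    Y vs Y  ok
              [retry]
                ⊕{more,ack,err} vs &{more,ack,err}  ok labels match
                  [more]
                    Y vs Y  ok
                  [ack]
                    end vs end  ok
                  [err]
                    Y vs Y  ok
        [done]
          ?Bool vs !Bool  ok
            ?Int vs !Int  ok
              !Int vs ?Int  ok
                end vs end  ok
        [ok]
          !Unit vs ?Unit  ok
            &{stop,ok,err} vs ⊕{stop,ok,err}  ok labels match
              [stop]
                !Int vs ?Int  ok
                  Y vs Y  ok
              [ok]
                !Bool vs ?Bool  ok
                  end vs end  ok
              [err]
                &{stop,retry,err} vs ⊕{stop,retry,err}  ok labels match
                  [stop]
                    end vs end  ok
                  [retry]
                    Y vs Y  ok
                  [err]
                    Y vs Y  ok
    [ok]
      ?Bool vs !Bool  ok
        ?Bool vs !Bool  ok
          !Unit vs ?Unit  ok
            !Str vs ?Str  ok
              Y vs Y  ok
    [done]
      ?Str vs !Str  ok
        ?Unit vs !Unit  ok
          ?Bool vs !Bool  ok
            !Unit vs ?Unit  ok
              Y vs Y  ok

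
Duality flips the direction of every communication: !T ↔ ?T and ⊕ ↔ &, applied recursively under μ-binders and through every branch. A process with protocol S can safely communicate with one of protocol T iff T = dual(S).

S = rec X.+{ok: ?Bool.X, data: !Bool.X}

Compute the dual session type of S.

rec X ↦ rec X  (rec unchanged)
  +{ok,data} ↦ &{ok,data}  (select→offer)
    [ok]
      ?Bool ↦ !Bool
        X self-dual
    [data]
      !Bool ↦ ?Bool
        X self-dual

rec X.&{ok: !Bool.X, data: ?Bool.X}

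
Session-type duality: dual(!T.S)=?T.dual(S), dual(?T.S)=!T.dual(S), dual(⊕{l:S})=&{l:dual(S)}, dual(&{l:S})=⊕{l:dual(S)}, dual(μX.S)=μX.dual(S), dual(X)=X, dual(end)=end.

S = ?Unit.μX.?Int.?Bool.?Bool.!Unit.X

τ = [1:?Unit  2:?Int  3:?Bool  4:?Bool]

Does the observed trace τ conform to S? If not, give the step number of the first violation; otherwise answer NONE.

@1 ?Unit  match  cont: μX.…
@2 ?Int  match  cont: ?Bool.?Bool.!Unit.μX.…
@3 ?Bool  match  cont: ?Bool.!Unit.μX.…
@4 ?Bool  match  cont: !Unit.μX.…
trace exhausted — no violation

NONE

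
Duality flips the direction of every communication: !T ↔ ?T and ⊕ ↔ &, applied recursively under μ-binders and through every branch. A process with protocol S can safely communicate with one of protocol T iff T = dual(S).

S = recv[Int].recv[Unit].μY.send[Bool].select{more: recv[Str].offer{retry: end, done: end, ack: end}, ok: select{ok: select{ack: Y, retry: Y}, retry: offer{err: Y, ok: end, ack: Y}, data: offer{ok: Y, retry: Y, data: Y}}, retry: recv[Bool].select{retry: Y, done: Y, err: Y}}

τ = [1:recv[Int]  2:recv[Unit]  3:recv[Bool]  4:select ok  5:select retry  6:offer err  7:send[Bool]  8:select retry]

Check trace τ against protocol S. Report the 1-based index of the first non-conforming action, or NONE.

3

@1 recv[Int]  match  state: recv[Unit].μY.…
@2 recv[Unit]  match  state: μY.…
@3 got recv[Bool], protocol expects send[Bool]  ✗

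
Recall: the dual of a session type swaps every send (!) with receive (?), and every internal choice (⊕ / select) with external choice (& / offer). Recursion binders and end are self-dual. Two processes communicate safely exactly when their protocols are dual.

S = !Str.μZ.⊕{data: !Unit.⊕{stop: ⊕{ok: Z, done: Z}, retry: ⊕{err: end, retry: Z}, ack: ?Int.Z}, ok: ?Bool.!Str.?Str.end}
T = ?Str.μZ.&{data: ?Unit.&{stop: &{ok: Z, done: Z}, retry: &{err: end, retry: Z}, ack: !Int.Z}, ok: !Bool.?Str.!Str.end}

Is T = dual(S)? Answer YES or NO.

YES

!Str vs ?Str  ok
  μZ vs μZ  ok (μ self-dual)
    ⊕{data,ok} vs &{data,ok}  ok labels match
      • data:
        !Unit vs ?Unit  ok
          ⊕{stop,retry,ack} vs &{stop,retry,ack}  ok labels match
            • stop:
              ⊕{ok,done} vs &{ok,done}  ok labels match
                • ok:
                  Z vs Z  ok
                • done:
                  Z vs Z  ok
            • retry:
              ⊕{err,retry} vs &{err,retry}  ok labels match
                • err:
                  end vs end  ok
                • retry:
                  Z vs Z  ok
            • ack:
              ?Int vs !Int  ok
                Z vs Z  ok
      • ok:
        ?Bool vs !Bool  ok
          !Str vs ?Str  ok
            ?Str vs !Str  ok
              end vs end  ok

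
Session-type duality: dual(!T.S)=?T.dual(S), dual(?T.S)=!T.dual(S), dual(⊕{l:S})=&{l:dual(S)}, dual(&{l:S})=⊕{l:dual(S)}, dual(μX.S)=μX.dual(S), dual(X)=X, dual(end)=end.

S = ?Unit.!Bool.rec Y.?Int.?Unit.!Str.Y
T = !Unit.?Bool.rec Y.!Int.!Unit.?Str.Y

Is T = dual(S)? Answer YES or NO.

YES

?Unit | !Unit  ok
  !Bool | ?Bool  ok
    rec Y | rec Y  ok (rec unchanged)
      ?Int | !Int  ok
        ?Unit | !Unit  ok
          !Str | ?Str  ok
            Y | Y  ok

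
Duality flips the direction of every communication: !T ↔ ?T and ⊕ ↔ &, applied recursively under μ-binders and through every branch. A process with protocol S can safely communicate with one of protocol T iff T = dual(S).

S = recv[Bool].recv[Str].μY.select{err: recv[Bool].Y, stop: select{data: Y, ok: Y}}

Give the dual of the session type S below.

recv[Bool] ↦ send[Bool]
  recv[Str] ↦ send[Str]
    μY ↦ μY  (μ self-dual)
      select{err,stop} ↦ offer{err,stop}  (⊕→&)
        case err:
          recv[Bool] ↦ send[Bool]
            dual(Y) = Y
        case stop:
          select{data,ok} ↦ offer{data,ok}  (⊕→&)
            case data:
              dual(Y) = Y
            case ok:
              dual(Y) = Y

send[Bool].send[Str].μY.offer{err: send[Bool].Y, stop: offer{data: Y, ok: Y}}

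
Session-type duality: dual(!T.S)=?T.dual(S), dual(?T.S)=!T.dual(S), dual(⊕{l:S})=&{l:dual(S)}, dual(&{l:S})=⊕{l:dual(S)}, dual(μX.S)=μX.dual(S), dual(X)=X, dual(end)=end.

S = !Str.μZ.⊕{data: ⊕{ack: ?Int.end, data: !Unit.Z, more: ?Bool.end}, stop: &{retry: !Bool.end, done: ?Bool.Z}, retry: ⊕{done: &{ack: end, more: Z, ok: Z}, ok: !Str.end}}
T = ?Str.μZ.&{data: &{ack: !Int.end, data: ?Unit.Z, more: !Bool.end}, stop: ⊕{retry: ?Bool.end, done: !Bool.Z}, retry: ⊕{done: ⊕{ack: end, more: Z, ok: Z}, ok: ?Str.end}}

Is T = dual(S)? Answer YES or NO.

NO

!Str | ?Str  ✓
  μZ | μZ  ✓ (μ self-dual)
    ⊕{data,stop,retry} | &{data,stop,retry}  ✓ labels match
      • data:
        ⊕{ack,data,more} | &{ack,data,more}  ✓ labels match
          • ack:
            ?Int | !Int  ✓
              end | end  ✓
          • data:
            !Unit | ?Unit  ✓
              Z | Z  ✓
          • more:
            ?Bool | !Bool  ✓
              end | end  ✓
      • stop:
        &{retry,done} | ⊕{retry,done}  ✓ labels match
          • retry:
            !Bool | ?Bool  ✓
              end | end  ✓
          • done:
            ?Bool | !Bool  ✓
              Z | Z  ✓
      • retry:
        ⊕{done,ok} | ⊕{done,ok}  ✗ choice polarity not flipped — not dual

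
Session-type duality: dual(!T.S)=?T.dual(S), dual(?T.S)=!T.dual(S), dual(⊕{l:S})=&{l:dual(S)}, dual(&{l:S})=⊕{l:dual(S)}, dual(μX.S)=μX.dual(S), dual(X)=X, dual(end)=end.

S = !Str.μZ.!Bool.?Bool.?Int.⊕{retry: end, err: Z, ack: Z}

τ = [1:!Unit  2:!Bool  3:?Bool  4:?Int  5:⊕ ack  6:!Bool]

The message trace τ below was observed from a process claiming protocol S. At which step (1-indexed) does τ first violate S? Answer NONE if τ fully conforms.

@1 got !Unit, protocol expects !Str  ✗

1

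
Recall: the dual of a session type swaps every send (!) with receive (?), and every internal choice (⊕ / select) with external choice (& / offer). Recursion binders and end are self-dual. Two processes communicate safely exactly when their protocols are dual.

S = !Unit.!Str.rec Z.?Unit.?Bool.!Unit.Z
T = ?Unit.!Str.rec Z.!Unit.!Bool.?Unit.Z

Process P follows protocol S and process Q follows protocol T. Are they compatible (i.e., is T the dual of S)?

!Unit vs ?Unit  match
  !Str vs !Str  ✗ same direction on both sides — not dual

NO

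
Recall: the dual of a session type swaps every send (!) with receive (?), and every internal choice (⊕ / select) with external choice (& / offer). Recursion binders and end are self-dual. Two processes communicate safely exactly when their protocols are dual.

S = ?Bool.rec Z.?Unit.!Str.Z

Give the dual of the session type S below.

!Bool.rec Z.!Unit.?Str.Z

?Bool ↦ !Bool
  rec Z ↦ rec Z  (binder kept)
    ?Unit ↦ !Unit
      !Str ↦ ?Str
        Z ↦ Z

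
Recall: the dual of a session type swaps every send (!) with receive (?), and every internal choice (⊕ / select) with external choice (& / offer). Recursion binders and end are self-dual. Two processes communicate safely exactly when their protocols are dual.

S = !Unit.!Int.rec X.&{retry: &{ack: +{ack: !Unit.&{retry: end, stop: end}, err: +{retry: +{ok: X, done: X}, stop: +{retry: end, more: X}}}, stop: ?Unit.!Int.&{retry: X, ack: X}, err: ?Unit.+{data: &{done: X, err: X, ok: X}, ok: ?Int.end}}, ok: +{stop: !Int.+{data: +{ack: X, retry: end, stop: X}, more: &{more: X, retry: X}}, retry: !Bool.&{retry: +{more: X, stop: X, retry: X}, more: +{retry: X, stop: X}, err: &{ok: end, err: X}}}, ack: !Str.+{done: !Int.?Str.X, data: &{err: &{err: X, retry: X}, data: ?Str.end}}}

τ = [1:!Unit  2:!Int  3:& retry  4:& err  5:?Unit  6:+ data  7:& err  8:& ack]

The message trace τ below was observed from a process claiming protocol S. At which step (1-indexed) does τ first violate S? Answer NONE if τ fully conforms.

NONE

step 1: !Unit  match  state: !Int.rec X.…
step 2: !Int  match  state: rec X.…
step 3: & retry  match  state: &{ack: +{ack: !Unit.&{retry: end, stop: end}, err: +{retry: +{ok: rec X.…, done: rec X.…}, stop: +{retry: end, more: rec X.…}}}, stop: ?Unit.!Int.&{retry: rec X.…, ack: rec X.…}, err: ?Unit.+{data: &{done: rec X.…, err: rec X.…, ok: rec X.…}, ok: ?Int.end}}
step 4: & err  match  state: ?Unit.+{data: &{done: rec X.…, err: rec X.…, ok: rec X.…}, ok: ?Int.end}
step 5: ?Unit  match  state: +{data: &{done: rec X.…, err: rec X.…, ok: rec X.…}, ok: ?Int.end}
step 6: + data  match  state: &{done: rec X.…, err: rec X.…, ok: rec X.…}
step 7: & err  match  state: rec X.…
step 8: & ack  match  state: !Str.+{done: !Int.?Str.rec X.…, data: &{err: &{err: rec X.…, retry: rec X.…}, data: ?Str.end}}
trace exhausted — no violation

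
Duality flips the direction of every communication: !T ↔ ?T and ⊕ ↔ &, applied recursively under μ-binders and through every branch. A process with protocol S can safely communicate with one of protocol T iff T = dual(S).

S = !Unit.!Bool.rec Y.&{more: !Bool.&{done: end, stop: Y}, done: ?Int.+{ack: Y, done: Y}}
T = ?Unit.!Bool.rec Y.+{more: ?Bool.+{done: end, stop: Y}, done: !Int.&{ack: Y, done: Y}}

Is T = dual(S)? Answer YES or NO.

NO

!Unit | ?Unit  ✓
  !Bool | !Bool  ✗ same direction on both sides — not dual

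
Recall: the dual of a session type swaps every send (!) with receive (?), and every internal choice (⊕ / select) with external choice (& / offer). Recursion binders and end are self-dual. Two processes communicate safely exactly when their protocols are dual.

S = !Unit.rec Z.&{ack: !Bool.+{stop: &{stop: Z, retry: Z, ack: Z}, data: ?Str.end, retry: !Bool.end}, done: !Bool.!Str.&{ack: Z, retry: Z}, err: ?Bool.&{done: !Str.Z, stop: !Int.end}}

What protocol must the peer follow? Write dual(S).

?Unit.rec Z.+{ack: ?Bool.&{stop: +{stop: Z, retry: Z, ack: Z}, data: !Str.end, retry: ?Bool.end}, done: ?Bool.?Str.+{ack: Z, retry: Z}, err: !Bool.+{done: ?Str.Z, stop: ?Int.end}}

!Unit = ?Unit
  rec Z = rec Z  (μ self-dual)
    &{ack,done,err} = +{ack,done,err}  (external→internal)
      • ack:
        !Bool = ?Bool
          +{stop,data,retry} = &{stop,data,retry}  (internal→external)
            • stop:
              &{stop,retry,ack} = +{stop,retry,ack}  (external→internal)
                • stop:
                  Z ↦ Z
                • retry:
                  Z ↦ Z
                • ack:
                  Z ↦ Z
            • data:
              ?Str = !Str
                end ↦ end
            • retry:
              !Bool = ?Bool
                end ↦ end
      • done:
        !Bool = ?Bool
          !Str = ?Str
            &{ack,retry} = +{ack,retry}  (external→internal)
              • ack:
                Z ↦ Z
              • retry:
                Z ↦ Z
      • err:
        ?Bool = !Bool
          &{done,stop} = +{done,stop}  (external→internal)
            • done:
              !Str = ?Str
                Z ↦ Z
            • stop:
              !Int = ?Int
                end ↦ end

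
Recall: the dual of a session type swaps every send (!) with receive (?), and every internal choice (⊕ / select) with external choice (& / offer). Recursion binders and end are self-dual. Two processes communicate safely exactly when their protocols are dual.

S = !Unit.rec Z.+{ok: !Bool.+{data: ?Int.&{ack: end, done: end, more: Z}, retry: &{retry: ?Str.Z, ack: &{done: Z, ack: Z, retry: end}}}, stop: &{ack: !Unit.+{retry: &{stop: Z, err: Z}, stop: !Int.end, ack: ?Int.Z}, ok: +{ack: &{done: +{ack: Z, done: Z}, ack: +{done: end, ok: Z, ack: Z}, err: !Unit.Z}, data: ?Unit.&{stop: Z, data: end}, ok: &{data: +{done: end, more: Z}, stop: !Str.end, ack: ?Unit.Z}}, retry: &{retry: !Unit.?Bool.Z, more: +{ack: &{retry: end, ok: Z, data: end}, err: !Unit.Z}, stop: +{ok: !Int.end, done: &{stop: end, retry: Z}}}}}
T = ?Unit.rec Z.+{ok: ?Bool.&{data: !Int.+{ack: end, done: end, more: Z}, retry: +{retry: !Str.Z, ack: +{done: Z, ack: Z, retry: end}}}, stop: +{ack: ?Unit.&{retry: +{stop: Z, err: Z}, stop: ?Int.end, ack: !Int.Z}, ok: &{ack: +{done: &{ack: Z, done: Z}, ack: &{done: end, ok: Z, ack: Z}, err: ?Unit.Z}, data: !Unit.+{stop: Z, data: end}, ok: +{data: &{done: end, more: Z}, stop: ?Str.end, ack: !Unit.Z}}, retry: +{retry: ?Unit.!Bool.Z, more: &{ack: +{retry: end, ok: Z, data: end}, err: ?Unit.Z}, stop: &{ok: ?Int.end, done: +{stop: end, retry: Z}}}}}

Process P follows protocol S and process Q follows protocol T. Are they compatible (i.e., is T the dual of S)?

!Unit | ?Unit  ok
  rec Z | rec Z  ok (binder kept)
    +{ok,stop} | +{ok,stop}  ✗ choice polarity not flipped — not dual

NO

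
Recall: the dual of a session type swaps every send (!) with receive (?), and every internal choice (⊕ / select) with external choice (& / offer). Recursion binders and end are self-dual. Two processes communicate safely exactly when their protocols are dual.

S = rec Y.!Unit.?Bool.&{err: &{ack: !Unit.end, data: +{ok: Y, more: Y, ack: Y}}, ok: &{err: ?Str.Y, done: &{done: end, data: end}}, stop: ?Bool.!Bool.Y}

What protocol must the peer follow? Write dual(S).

rec Y.?Unit.!Bool.+{err: +{ack: ?Unit.end, data: &{ok: Y, more: Y, ack: Y}}, ok: +{err: !Str.Y, done: +{done: end, data: end}}, stop: !Bool.?Bool.Y}

rec Y ↦ rec Y  (binder kept)
  !Unit ↦ ?Unit
    ?Bool ↦ !Bool
      &{err,ok,stop} ↦ +{err,ok,stop}  (external→internal)
        • err:
          &{ack,data} ↦ +{ack,data}  (external→internal)
            • ack:
              !Unit ↦ ?Unit
                dual(end) = end
            • data:
              +{ok,more,ack} ↦ &{ok,more,ack}  (select→offer)
                • ok:
                  dual(Y) = Y
                • more:
                  dual(Y) = Y
                • ack:
                  dual(Y) = Y
        • ok:
          &{err,done} ↦ +{err,done}  (external→internal)
            • err:
              ?Str ↦ !Str
                dual(Y) = Y
            • done:
              &{done,data} ↦ +{done,data}  (external→internal)
                • done:
                  dual(end) = end
                • data:
                  dual(end) = end
        • stop:
          ?Bool ↦ !Bool
            !Bool ↦ ?Bool
              dual(Y) = Y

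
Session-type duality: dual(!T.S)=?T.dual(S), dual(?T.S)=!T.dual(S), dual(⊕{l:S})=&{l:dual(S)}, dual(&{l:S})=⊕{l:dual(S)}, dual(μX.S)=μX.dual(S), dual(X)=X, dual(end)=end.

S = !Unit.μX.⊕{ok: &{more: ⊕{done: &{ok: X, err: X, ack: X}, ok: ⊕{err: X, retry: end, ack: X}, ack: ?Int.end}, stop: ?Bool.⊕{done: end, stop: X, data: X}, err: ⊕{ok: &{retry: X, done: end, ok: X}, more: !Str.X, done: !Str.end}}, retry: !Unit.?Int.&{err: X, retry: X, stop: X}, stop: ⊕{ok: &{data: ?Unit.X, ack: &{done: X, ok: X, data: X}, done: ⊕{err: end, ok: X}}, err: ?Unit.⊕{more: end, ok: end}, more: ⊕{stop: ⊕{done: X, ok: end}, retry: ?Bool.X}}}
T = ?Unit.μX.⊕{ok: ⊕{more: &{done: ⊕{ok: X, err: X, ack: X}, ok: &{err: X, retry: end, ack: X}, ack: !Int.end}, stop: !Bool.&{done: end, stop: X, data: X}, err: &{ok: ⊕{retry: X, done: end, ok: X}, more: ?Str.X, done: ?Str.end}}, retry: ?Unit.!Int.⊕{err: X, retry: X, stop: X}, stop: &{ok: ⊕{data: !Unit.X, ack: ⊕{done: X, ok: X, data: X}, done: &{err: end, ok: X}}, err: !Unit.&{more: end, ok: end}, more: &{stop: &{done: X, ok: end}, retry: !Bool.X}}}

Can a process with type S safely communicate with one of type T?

!Unit ‖ ?Unit  ✓
  μX ‖ μX  ✓ (rec unchanged)
    ⊕{ok,retry,stop} ‖ ⊕{ok,retry,stop}  ✗ choice polarity not flipped — not dual

NO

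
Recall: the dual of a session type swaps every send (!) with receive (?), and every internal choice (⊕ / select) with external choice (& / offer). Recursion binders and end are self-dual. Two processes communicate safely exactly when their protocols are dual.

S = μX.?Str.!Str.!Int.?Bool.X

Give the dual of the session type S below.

μX → μX  (μ self-dual)
  ?Str → !Str
    !Str → ?Str
      !Int → ?Int
        ?Bool → !Bool
          dual(X) = X

μX.!Str.?Str.?Int.!Bool.X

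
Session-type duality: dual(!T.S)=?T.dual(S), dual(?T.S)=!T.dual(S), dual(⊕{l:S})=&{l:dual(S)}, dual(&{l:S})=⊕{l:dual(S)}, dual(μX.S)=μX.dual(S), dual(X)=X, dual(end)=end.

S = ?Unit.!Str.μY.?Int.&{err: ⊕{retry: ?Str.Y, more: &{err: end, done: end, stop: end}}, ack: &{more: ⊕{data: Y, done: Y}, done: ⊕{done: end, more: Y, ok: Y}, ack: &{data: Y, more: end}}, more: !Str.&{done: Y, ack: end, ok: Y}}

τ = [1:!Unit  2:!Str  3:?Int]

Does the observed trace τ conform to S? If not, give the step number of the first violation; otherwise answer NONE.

1

[1] got !Unit, protocol expects ?Unit  ✗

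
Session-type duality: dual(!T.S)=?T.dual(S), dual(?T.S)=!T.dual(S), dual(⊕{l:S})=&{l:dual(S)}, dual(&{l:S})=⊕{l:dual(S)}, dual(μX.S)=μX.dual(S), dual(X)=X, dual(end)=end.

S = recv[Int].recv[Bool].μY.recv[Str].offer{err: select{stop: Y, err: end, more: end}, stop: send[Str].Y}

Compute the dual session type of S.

send[Int].send[Bool].μY.send[Str].select{err: offer{stop: Y, err: end, more: end}, stop: recv[Str].Y}

recv[Int] = send[Int]
  recv[Bool] = send[Bool]
    μY = μY  (binder kept)
      recv[Str] = send[Str]
        offer{err,stop} = select{err,stop}  (&→⊕)
          case err:
            select{stop,err,more} = offer{stop,err,more}  (internal→external)
              case stop:
                dual(Y) = Y
              case err:
                dual(end) = end
              case more:
                dual(end) = end
          case stop:
            send[Str] = recv[Str]
              dual(Y) = Y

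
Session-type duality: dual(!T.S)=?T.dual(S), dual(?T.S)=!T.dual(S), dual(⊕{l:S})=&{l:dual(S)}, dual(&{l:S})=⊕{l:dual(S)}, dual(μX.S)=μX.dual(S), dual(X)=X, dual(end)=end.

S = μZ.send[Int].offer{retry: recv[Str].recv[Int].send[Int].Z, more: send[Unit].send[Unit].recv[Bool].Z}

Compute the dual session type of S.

μZ.recv[Int].select{retry: send[Str].send[Int].recv[Int].Z, more: recv[Unit].recv[Unit].send[Bool].Z}

μZ = μZ  (binder kept)
  send[Int] = recv[Int]
    offer{retry,more} = select{retry,more}  (&→⊕)
      • retry:
        recv[Str] = send[Str]
          recv[Int] = send[Int]
            send[Int] = recv[Int]
              Z self-dual
      • more:
        send[Unit] = recv[Unit]
          send[Unit] = recv[Unit]
            recv[Bool] = send[Bool]
              Z self-dual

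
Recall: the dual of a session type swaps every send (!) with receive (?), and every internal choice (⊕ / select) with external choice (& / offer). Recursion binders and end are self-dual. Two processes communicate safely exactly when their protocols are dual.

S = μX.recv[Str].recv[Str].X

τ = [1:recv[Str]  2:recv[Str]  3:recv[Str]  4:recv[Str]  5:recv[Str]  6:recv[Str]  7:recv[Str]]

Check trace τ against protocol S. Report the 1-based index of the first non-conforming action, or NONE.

step 1: recv[Str]  match  residual = recv[Str].μX.…
step 2: recv[Str]  match  residual = μX.…
step 3: recv[Str]  match  residual = recv[Str].μX.…
step 4: recv[Str]  match  residual = μX.…
step 5: recv[Str]  match  residual = recv[Str].μX.…
step 6: recv[Str]  match  residual = μX.…
step 7: recv[Str]  match  residual = recv[Str].μX.…
τ conforms to S (length 7)

NONE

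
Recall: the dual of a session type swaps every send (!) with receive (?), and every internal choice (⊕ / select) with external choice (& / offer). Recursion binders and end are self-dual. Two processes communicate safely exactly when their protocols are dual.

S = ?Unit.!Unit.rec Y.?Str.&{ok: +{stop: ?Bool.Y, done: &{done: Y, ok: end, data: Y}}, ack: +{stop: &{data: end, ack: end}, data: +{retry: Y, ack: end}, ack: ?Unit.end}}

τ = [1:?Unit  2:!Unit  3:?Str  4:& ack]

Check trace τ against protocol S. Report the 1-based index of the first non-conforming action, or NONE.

NONE

@1 ?Unit  ok  state: !Unit.rec Y.…
@2 !Unit  ok  state: rec Y.…
@3 ?Str  ok  state: &{ok: +{stop: ?Bool.rec Y.…, done: &{done: rec Y.…, ok: end, data: rec Y.…}}, ack: +{stop: &{data: end, ack: end}, data: +{retry: rec Y.…, ack: end}, ack: ?Unit.end}}
@4 & ack  ok  state: +{stop: &{data: end, ack: end}, data: +{retry: rec Y.…, ack: end}, ack: ?Unit.end}
all 4 steps conform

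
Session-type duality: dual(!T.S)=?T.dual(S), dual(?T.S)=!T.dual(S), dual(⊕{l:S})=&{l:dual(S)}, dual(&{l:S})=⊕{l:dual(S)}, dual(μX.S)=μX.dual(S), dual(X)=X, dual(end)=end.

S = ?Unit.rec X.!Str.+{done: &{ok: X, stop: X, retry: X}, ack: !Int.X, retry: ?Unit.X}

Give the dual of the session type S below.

!Unit.rec X.?Str.&{done: +{ok: X, stop: X, retry: X}, ack: ?Int.X, retry: !Unit.X}

?Unit → !Unit
  rec X → rec X  (rec unchanged)
    !Str → ?Str
      +{done,ack,retry} → &{done,ack,retry}  (internal→external)
        • done:
          &{ok,stop,retry} → +{ok,stop,retry}  (&→⊕)
            • ok:
              X ↦ X
            • stop:
              X ↦ X
            • retry:
              X ↦ X
        • ack:
          !Int → ?Int
            X ↦ X
        • retry:
          ?Unit → !Unit
            X ↦ X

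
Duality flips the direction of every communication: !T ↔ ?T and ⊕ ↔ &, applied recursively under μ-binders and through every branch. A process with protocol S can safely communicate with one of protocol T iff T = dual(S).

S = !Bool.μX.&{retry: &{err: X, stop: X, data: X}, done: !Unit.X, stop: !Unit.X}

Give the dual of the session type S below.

?Bool.μX.⊕{retry: ⊕{err: X, stop: X, data: X}, done: ?Unit.X, stop: ?Unit.X}

!Bool ↦ ?Bool
  μX ↦ μX  (μ self-dual)
    &{retry,done,stop} ↦ ⊕{retry,done,stop}  (external→internal)
      • retry:
        &{err,stop,data} ↦ ⊕{err,stop,data}  (external→internal)
          • err:
            dual(X) = X
          • stop:
            dual(X) = X
          • data:
            dual(X) = X
      • done:
        !Unit ↦ ?Unit
          dual(X) = X
      • stop:
        !Unit ↦ ?Unit
          dual(X) = X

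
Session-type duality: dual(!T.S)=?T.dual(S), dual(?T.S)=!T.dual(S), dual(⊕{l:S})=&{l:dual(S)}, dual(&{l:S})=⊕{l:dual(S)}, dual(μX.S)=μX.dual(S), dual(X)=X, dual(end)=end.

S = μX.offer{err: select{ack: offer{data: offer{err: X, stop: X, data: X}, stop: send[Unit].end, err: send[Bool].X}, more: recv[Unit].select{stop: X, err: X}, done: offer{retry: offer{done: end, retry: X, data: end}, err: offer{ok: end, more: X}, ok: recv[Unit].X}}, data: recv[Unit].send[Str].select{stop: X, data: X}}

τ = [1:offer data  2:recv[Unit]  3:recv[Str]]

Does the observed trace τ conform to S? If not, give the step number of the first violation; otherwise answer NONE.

3

step 1: offer data  ✓  now at recv[Unit].send[Str].select{stop: μX.…, data: μX.…}
step 2: recv[Unit]  ✓  now at send[Str].select{stop: μX.…, data: μX.…}
step 3: got recv[Str], protocol expects send[Str]  ✗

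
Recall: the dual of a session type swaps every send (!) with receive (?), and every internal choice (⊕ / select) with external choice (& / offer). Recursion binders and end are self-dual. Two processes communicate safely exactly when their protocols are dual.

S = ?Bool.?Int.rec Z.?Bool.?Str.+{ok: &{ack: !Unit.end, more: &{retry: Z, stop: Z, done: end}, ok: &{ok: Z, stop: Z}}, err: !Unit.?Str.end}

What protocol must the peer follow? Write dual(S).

?Bool ↦ !Bool
  ?Int ↦ !Int
    rec Z ↦ rec Z  (μ self-dual)
      ?Bool ↦ !Bool
        ?Str ↦ !Str
          +{ok,err} ↦ &{ok,err}  (select→offer)
            • ok:
              &{ack,more,ok} ↦ +{ack,more,ok}  (&→⊕)
                • ack:
                  !Unit ↦ ?Unit
                    dual(end) = end
                • more:
                  &{retry,stop,done} ↦ +{retry,stop,done}  (&→⊕)
                    • retry:
                      dual(Z) = Z
                    • stop:
                      dual(Z) = Z
                    • done:
                      dual(end) = end
                • ok:
                  &{ok,stop} ↦ +{ok,stop}  (&→⊕)
                    • ok:
                      dual(Z) = Z
                    • stop:
                      dual(Z) = Z
            • err:
              !Unit ↦ ?Unit
                ?Str ↦ !Str
                  dual(end) = end

!Bool.!Int.rec Z.!Bool.!Str.&{ok: +{ack: ?Unit.end, more: +{retry: Z, stop: Z, done: end}, ok: +{ok: Z, stop: Z}}, err: ?Unit.!Str.end}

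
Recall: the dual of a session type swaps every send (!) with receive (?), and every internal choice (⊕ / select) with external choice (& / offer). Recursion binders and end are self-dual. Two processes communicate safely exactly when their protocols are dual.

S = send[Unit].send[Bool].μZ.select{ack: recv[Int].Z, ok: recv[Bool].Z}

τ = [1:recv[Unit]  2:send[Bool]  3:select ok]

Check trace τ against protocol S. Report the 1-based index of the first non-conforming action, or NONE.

@1 got recv[Unit], protocol expects send[Unit]  ✗

1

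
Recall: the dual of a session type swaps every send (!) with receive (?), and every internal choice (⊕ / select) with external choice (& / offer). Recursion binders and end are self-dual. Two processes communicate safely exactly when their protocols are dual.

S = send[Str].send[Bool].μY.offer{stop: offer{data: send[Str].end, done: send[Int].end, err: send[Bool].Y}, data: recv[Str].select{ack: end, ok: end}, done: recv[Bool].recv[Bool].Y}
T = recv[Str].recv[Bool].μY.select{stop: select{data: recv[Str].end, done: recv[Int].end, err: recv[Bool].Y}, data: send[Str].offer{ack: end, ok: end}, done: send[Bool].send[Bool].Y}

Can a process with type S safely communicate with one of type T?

YES

send[Str] ‖ recv[Str]  ok
  send[Bool] ‖ recv[Bool]  ok
    μY ‖ μY  ok (μ self-dual)
      offer{stop,data,done} ‖ select{stop,data,done}  ok label sets agree
        case stop:
          offer{data,done,err} ‖ select{data,done,err}  ok label sets agree
            case data:
              send[Str] ‖ recv[Str]  ok
                end ‖ end  ok
            case done:
              send[Int] ‖ recv[Int]  ok
                end ‖ end  ok
            case err:
              send[Bool] ‖ recv[Bool]  ok
                Y ‖ Y  ok
        case data:
          recv[Str] ‖ send[Str]  ok
            select{ack,ok} ‖ offer{ack,ok}  ok label sets agree
              case ack:
                end ‖ end  ok
              case ok:
                end ‖ end  ok
        case done:
          recv[Bool] ‖ send[Bool]  ok
            recv[Bool] ‖ send[Bool]  ok
              Y ‖ Y  ok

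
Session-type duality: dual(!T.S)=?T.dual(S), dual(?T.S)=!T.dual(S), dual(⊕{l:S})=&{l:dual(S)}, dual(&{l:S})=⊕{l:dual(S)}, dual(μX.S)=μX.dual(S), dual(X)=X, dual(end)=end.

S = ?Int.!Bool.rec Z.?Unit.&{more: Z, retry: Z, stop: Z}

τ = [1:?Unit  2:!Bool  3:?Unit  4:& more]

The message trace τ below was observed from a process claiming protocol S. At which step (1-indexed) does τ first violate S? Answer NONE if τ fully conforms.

1

@1 got ?Unit, protocol expects ?Int  ✗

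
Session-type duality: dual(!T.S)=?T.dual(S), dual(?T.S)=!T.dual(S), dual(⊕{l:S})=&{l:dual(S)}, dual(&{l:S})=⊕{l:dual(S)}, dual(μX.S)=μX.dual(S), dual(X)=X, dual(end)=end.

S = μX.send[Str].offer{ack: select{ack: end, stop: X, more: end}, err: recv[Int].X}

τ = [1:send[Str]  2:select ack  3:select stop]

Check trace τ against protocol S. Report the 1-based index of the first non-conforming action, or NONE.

2

step 1: send[Str]  ok  residual = offer{ack: select{ack: end, stop: μX.…, more: end}, err: recv[Int].μX.…}
step 2: got select ack, protocol expects offer ack or offer err  ✗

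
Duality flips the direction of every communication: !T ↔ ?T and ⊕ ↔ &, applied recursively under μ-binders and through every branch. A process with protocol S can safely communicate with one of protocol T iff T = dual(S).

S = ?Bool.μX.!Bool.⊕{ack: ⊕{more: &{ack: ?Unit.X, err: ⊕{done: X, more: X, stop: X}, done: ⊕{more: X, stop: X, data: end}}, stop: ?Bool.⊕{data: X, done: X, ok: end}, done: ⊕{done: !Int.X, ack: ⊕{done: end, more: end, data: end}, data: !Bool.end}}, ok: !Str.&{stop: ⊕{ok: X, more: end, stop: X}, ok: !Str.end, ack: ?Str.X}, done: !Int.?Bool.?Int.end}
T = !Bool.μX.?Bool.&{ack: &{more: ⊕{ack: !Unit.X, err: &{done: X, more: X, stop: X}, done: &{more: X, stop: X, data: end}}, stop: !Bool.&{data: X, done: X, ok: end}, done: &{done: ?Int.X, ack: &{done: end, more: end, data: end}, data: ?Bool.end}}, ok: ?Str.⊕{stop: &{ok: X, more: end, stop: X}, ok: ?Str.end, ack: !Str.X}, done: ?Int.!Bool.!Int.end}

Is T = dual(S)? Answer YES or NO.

?Bool vs !Bool  ok
  μX vs μX  ok (rec unchanged)
    !Bool vs ?Bool  ok
      ⊕{ack,ok,done} vs &{ack,ok,done}  ok labels match
        [ack]
          ⊕{more,stop,done} vs &{more,stop,done}  ok labels match
            [more]
              &{ack,err,done} vs ⊕{ack,err,done}  ok labels match
                [ack]
                  ?Unit vs !Unit  ok
                    X vs X  ok
                [err]
                  ⊕{done,more,stop} vs &{done,more,stop}  ok labels match
                    [done]
                      X vs X  ok
                    [more]
                      X vs X  ok
                    [stop]
                      X vs X  ok
                [done]
                  ⊕{more,stop,data} vs &{more,stop,data}  ok labels match
                    [more]
                      X vs X  ok
                    [stop]
                      X vs X  ok
                    [data]
                      end vs end  ok
            [stop]
              ?Bool vs !Bool  ok
                ⊕{data,done,ok} vs &{data,done,ok}  ok labels match
                  [data]
                    X vs X  ok
                  [done]
                    X vs X  ok
                  [ok]
                    end vs end  ok
            [done]
              ⊕{done,ack,data} vs &{done,ack,data}  ok labels match
                [done]
                  !Int vs ?Int  ok
                    X vs X  ok
                [ack]
                  ⊕{done,more,data} vs &{done,more,data}  ok labels match
                    [done]
                      end vs end  ok
                    [more]
                      end vs end  ok
                    [data]
                      end vs end  ok
                [data]
                  !Bool vs ?Bool  ok
                    end vs end  ok
        [ok]
          !Str vs ?Str  ok
            &{stop,ok,ack} vs ⊕{stop,ok,ack}  ok labels match
              [stop]
                ⊕{ok,more,stop} vs &{ok,more,stop}  ok labels match
                  [ok]
                    X vs X  ok
                  [more]
                    end vs end  ok
                  [stop]
                    X vs X  ok
              [ok]
                !Str vs ?Str  ok
                  end vs end  ok
              [ack]
                ?Str vs !Str  ok
                  X vs X  ok
        [done]
          !Int vs ?Int  ok
            ?Bool vs !Bool  ok
              ?Int vs !Int  ok
                end vs end  ok

YES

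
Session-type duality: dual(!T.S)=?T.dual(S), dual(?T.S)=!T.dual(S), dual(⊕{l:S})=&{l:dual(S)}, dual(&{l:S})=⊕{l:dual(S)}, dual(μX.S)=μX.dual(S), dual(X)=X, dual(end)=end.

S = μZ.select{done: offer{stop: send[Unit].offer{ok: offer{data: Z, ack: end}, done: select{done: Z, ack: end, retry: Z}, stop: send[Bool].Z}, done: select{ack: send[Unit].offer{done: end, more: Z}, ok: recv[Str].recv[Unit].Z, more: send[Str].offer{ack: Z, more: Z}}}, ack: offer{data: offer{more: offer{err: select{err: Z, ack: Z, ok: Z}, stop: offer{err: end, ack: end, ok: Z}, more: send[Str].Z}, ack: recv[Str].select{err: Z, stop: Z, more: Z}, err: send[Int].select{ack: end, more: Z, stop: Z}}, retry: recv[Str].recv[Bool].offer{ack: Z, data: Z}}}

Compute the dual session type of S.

μZ ↦ μZ  (rec unchanged)
  select{done,ack} ↦ offer{done,ack}  (⊕→&)
    [done]
      offer{stop,done} ↦ select{stop,done}  (external→internal)
        [stop]
          send[Unit] ↦ recv[Unit]
            offer{ok,done,stop} ↦ select{ok,done,stop}  (external→internal)
              [ok]
                offer{data,ack} ↦ select{data,ack}  (external→internal)
                  [data]
                    dual(Z) = Z
                  [ack]
                    dual(end) = end
              [done]
                select{done,ack,retry} ↦ offer{done,ack,retry}  (⊕→&)
                  [done]
                    dual(Z) = Z
                  [ack]
                    dual(end) = end
                  [retry]
                    dual(Z) = Z
              [stop]
                send[Bool] ↦ recv[Bool]
                  dual(Z) = Z
        [done]
          select{ack,ok,more} ↦ offer{ack,ok,more}  (⊕→&)
            [ack]
              send[Unit] ↦ recv[Unit]
                offer{done,more} ↦ select{done,more}  (external→internal)
                  [done]
                    dual(end) = end
                  [more]
                    dual(Z) = Z
            [ok]
              recv[Str] ↦ send[Str]
                recv[Unit] ↦ send[Unit]
                  dual(Z) = Z
            [more]
              send[Str] ↦ recv[Str]
                offer{ack,more} ↦ select{ack,more}  (external→internal)
                  [ack]
                    dual(Z) = Z
                  [more]
                    dual(Z) = Z
    [ack]
      offer{data,retry} ↦ select{data,retry}  (external→internal)
        [data]
          offer{more,ack,err} ↦ select{more,ack,err}  (external→internal)
            [more]
              offer{err,stop,more} ↦ select{err,stop,more}  (external→internal)
                [err]
                  select{err,ack,ok} ↦ offer{err,ack,ok}  (⊕→&)
                    [err]
                      dual(Z) = Z
                    [ack]
                      dual(Z) = Z
                    [ok]
                      dual(Z) = Z
                [stop]
                  offer{err,ack,ok} ↦ select{err,ack,ok}  (external→internal)
                    [err]
                      dual(end) = end
                    [ack]
                      dual(end) = end
                    [ok]
                      dual(Z) = Z
                [more]
                  send[Str] ↦ recv[Str]
                    dual(Z) = Z
            [ack]
              recv[Str] ↦ send[Str]
                select{err,stop,more} ↦ offer{err,stop,more}  (⊕→&)
                  [err]
                    dual(Z) = Z
                  [stop]
                    dual(Z) = Z
                  [more]
                    dual(Z) = Z
            [err]
              send[Int] ↦ recv[Int]
                select{ack,more,stop} ↦ offer{ack,more,stop}  (⊕→&)
                  [ack]
                    dual(end) = end
                  [more]
                    dual(Z) = Z
                  [stop]
                    dual(Z) = Z
        [retry]
          recv[Str] ↦ send[Str]
            recv[Bool] ↦ send[Bool]
              offer{ack,data} ↦ select{ack,data}  (external→internal)
                [ack]
                  dual(Z) = Z
                [data]
                  dual(Z) = Z

μZ.offer{done: select{stop: recv[Unit].select{ok: select{data: Z, ack: end}, done: offer{done: Z, ack: end, retry: Z}, stop: recv[Bool].Z}, done: offer{ack: recv[Unit].select{done: end, more: Z}, ok: send[Str].send[Unit].Z, more: recv[Str].select{ack: Z, more: Z}}}, ack: select{data: select{more: select{err: offer{err: Z, ack: Z, ok: Z}, stop: select{err: end, ack: end, ok: Z}, more: recv[Str].Z}, ack: send[Str].offer{err: Z, stop: Z, more: Z}, err: recv[Int].offer{ack: end, more: Z, stop: Z}}, retry: send[Str].send[Bool].select{ack: Z, data: Z}}}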